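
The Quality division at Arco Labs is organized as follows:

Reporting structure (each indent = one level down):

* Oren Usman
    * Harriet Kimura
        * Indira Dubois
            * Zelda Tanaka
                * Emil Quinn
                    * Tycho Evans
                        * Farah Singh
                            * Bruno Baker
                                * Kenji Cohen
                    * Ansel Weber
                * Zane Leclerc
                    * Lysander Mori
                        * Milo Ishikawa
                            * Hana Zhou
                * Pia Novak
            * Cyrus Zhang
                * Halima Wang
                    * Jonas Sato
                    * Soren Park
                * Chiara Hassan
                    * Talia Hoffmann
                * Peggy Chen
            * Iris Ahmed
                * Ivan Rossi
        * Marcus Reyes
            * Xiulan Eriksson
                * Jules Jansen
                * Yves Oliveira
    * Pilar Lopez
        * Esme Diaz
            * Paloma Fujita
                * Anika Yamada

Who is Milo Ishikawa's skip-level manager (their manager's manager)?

Zane Leclerc

Milo Ishikawa reports to Lysander Mori, and Lysander Mori reports to Zane Leclerc. So Milo Ishikawa's skip-level manager is Zane Leclerc.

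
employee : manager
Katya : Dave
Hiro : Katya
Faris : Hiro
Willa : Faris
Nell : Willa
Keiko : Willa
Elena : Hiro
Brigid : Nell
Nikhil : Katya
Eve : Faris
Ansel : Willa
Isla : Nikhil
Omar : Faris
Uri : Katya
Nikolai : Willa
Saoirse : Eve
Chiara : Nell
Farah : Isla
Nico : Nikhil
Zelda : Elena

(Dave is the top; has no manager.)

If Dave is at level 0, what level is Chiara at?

Chain from Chiara up to Dave: Chiara → Nell → Willa → Faris → Hiro → Katya → Dave. That is 6 steps up, so Chiara is 6 levels below Dave.

6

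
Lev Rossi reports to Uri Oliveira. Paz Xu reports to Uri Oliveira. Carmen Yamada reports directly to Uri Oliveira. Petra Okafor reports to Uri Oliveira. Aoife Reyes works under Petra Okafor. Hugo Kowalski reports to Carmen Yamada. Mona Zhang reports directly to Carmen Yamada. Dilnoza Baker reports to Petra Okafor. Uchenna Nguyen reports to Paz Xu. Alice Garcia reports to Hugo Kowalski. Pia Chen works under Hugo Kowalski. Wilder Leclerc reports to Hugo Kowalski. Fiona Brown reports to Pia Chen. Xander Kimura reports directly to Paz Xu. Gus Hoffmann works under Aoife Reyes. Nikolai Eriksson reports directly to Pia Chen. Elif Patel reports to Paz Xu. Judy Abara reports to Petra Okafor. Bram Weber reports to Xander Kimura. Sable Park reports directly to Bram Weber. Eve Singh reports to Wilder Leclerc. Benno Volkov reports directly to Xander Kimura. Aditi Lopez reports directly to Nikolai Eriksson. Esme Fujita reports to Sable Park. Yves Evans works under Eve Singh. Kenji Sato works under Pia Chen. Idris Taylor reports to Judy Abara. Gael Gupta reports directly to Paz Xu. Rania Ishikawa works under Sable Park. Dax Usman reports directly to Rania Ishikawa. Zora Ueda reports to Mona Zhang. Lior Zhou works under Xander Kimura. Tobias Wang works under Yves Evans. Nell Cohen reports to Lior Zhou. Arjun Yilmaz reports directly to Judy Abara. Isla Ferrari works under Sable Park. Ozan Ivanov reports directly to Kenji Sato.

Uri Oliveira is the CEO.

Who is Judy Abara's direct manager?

Judy Abara reports directly to Petra Okafor.

Petra Okafor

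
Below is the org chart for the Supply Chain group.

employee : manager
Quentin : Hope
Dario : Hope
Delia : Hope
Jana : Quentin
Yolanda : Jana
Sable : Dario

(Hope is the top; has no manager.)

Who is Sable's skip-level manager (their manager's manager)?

Hope

Sable reports to Dario, and Dario reports to Hope. So Sable's skip-level manager is Hope.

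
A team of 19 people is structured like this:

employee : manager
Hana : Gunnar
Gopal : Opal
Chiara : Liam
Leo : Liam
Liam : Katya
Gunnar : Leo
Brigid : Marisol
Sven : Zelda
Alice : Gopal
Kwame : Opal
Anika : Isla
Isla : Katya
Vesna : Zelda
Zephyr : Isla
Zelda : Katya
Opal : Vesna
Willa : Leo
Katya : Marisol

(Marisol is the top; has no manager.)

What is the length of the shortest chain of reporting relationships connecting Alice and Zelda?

Alice is in Zelda's organization: the chain from Alice up to Zelda is Alice → Gopal → Opal → Vesna → Zelda, which is 4 links.

4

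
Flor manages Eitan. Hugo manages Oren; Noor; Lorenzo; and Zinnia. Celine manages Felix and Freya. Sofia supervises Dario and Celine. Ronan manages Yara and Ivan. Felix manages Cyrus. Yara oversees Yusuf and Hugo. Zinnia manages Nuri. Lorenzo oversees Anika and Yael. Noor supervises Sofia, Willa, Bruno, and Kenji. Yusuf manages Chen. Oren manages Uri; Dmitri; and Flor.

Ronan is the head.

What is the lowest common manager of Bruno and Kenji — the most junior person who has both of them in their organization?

Noor

Bruno's chain of managers is Noor, Hugo, Yara, Ronan. Kenji's chain of managers is Noor, Hugo, Yara, Ronan. The first manager that appears in both chains is Noor.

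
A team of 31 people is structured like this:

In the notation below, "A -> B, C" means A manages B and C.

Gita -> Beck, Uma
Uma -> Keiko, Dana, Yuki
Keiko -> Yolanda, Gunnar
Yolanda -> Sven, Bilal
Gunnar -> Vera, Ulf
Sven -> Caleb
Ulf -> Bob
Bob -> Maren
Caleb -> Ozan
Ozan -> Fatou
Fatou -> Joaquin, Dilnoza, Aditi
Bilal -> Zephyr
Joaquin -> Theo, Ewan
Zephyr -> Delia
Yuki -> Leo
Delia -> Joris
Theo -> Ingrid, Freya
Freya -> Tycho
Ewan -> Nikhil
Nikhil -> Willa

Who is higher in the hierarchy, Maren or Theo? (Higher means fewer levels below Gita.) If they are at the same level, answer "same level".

Maren is 6 levels below Gita; Theo is 9. Maren is higher.

Maren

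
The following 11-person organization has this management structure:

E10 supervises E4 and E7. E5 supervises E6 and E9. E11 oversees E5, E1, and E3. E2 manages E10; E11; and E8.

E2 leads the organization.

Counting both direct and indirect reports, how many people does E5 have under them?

2

E5 directly manages E6, E9. E6 has no reports. E9 has no reports. So E5's organization is 2 direct reports plus everyone under them: 1 + 1 = 2.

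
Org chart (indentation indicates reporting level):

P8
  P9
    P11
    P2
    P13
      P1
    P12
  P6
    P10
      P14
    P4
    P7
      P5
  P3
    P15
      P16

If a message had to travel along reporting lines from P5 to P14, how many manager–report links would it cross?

P5 is 2 levels below P6, and P14 is 2 levels below P6 (their lowest common manager). The shortest path runs up from P5 to P6 and back down to P14: 2 + 2 = 4 links.

4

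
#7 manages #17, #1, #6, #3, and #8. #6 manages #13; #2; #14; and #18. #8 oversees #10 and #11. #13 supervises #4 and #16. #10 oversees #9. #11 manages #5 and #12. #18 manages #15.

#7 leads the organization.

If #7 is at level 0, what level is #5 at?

Chain from #5 up to #7: #5 → #11 → #8 → #7. That is 3 steps up, so #5 is 3 levels below #7.

3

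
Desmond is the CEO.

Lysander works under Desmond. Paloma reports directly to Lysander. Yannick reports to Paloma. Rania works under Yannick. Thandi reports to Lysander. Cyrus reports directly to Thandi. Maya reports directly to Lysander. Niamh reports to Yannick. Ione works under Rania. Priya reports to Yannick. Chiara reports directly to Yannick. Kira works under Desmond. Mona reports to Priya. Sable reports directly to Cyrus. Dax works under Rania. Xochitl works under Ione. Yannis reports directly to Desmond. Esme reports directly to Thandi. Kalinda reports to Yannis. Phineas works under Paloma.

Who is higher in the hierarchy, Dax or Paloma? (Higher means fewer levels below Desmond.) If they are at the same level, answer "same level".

Paloma

Dax is 5 levels below Desmond; Paloma is 2. Paloma is higher.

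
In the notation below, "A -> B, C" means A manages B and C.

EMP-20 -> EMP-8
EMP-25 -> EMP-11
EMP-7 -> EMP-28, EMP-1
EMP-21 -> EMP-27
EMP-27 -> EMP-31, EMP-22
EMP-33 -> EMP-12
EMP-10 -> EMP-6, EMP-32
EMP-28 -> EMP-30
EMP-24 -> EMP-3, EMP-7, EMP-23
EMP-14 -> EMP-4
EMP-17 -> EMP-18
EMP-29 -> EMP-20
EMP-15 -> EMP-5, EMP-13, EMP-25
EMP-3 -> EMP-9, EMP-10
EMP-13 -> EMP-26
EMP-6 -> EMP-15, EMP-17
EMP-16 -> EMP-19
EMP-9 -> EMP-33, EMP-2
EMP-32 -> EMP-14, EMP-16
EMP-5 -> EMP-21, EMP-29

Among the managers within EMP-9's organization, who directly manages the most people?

Direct-report counts within EMP-9's organization: EMP-9 has 2; EMP-33 has 1. The largest is 2, held by EMP-9.

EMP-9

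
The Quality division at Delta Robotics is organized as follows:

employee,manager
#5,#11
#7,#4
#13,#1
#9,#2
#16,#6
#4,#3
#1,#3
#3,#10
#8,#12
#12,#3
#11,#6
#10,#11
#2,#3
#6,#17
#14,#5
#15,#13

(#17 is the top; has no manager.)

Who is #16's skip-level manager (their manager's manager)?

#16 reports to #6, and #6 reports to #17. So #16's skip-level manager is #17.

#17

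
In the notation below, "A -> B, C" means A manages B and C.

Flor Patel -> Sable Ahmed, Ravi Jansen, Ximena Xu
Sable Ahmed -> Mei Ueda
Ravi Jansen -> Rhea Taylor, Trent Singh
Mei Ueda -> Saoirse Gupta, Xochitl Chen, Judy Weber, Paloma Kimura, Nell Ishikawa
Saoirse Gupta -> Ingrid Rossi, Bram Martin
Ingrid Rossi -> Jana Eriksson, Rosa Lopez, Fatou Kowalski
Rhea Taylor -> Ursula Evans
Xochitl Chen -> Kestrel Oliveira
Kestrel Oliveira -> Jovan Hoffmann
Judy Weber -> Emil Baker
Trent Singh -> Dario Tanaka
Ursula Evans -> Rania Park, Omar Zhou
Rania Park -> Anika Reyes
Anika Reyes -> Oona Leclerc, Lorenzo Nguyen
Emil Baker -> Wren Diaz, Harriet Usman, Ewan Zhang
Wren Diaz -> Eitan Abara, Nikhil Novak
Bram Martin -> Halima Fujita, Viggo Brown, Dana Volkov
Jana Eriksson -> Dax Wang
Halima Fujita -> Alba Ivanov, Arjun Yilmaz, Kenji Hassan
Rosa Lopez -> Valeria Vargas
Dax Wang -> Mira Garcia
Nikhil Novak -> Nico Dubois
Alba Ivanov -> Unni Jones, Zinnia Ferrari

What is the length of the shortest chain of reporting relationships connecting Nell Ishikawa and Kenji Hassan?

Nell Ishikawa is 1 level below Mei Ueda, and Kenji Hassan is 4 levels below Mei Ueda (their lowest common manager). The shortest path runs up from Nell Ishikawa to Mei Ueda and back down to Kenji Hassan: 1 + 4 = 5 links.

5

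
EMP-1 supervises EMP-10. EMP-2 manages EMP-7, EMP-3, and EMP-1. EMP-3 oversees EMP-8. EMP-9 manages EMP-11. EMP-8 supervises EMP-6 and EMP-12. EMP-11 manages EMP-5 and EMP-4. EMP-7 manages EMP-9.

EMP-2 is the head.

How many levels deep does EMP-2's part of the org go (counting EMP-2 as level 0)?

The longest chain under EMP-2 runs EMP-2 → EMP-7 → EMP-9 → EMP-11 → EMP-4, which is 4 levels below EMP-2.

4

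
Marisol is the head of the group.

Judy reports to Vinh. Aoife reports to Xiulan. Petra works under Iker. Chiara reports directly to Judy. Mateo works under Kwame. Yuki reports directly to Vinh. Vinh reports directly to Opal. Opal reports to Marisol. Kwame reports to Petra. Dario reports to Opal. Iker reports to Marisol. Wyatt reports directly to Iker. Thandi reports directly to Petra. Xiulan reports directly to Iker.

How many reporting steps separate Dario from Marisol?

2

Chain from Dario up to Marisol: Dario → Opal → Marisol. That is 2 steps up, so Dario is 2 levels below Marisol.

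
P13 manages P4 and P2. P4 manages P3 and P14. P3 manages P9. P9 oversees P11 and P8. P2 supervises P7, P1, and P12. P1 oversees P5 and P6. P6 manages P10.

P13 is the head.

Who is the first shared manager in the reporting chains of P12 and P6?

P12's chain of managers is P2, P13. P6's chain of managers is P1, P2, P13. The first manager that appears in both chains is P2.

P2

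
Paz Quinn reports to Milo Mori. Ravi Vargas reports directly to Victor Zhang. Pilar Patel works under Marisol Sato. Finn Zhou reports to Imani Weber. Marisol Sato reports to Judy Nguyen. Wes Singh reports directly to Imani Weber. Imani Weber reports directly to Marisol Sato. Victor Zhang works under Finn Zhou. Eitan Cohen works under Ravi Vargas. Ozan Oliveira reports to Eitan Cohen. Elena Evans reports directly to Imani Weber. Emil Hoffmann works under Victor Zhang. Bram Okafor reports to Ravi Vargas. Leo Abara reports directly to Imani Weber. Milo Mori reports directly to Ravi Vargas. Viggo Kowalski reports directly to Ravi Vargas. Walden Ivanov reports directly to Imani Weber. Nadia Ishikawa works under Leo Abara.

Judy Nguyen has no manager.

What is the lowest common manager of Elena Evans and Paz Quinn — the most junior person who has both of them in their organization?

Elena Evans's chain of managers is Imani Weber, Marisol Sato, Judy Nguyen. Paz Quinn's chain of managers is Milo Mori, Ravi Vargas, Victor Zhang, Finn Zhou, Imani Weber, Marisol Sato, Judy Nguyen. The first manager that appears in both chains is Imani Weber.

Imani Weber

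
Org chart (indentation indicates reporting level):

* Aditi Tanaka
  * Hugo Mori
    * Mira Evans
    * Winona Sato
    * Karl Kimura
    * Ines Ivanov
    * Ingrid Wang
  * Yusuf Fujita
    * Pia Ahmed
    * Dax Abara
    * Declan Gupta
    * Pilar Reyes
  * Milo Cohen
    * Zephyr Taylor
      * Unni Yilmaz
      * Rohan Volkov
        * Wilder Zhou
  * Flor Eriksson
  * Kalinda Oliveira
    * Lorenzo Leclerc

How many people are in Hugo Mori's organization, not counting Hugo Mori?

5

Hugo Mori directly manages Mira Evans, Winona Sato, Karl Kimura, Ines Ivanov, Ingrid Wang. Mira Evans has no reports. Winona Sato has no reports. Karl Kimura has no reports. Ines Ivanov has no reports. Ingrid Wang has no reports. So Hugo Mori's organization is 5 direct reports plus everyone under them: 1 + 1 + 1 + 1 + 1 = 5.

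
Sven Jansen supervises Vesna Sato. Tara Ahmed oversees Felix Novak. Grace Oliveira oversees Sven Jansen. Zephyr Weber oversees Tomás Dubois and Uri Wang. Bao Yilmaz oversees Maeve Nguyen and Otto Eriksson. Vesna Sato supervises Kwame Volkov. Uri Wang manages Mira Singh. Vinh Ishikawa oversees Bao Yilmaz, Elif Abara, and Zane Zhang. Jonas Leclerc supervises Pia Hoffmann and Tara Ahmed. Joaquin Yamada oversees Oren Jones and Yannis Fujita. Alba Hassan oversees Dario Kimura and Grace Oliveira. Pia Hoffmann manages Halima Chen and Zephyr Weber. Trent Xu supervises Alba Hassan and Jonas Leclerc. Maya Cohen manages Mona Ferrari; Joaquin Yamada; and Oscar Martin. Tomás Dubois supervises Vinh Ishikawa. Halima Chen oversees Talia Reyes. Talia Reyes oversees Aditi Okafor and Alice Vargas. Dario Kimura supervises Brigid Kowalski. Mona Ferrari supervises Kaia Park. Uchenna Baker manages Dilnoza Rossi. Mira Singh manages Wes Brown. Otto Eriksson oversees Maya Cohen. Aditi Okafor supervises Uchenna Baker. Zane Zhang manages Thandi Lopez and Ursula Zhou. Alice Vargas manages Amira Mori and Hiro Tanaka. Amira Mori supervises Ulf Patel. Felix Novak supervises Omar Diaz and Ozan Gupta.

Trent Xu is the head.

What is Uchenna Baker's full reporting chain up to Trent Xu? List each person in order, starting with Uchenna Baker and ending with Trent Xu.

Uchenna Baker reports to Aditi Okafor. Aditi Okafor reports to Talia Reyes. Talia Reyes reports to Halima Chen. Halima Chen reports to Pia Hoffmann. Pia Hoffmann reports to Jonas Leclerc. Jonas Leclerc reports to Trent Xu. Trent Xu is at the top.

Uchenna Baker -> Aditi Okafor -> Talia Reyes -> Halima Chen -> Pia Hoffmann -> Jonas Leclerc -> Trent Xu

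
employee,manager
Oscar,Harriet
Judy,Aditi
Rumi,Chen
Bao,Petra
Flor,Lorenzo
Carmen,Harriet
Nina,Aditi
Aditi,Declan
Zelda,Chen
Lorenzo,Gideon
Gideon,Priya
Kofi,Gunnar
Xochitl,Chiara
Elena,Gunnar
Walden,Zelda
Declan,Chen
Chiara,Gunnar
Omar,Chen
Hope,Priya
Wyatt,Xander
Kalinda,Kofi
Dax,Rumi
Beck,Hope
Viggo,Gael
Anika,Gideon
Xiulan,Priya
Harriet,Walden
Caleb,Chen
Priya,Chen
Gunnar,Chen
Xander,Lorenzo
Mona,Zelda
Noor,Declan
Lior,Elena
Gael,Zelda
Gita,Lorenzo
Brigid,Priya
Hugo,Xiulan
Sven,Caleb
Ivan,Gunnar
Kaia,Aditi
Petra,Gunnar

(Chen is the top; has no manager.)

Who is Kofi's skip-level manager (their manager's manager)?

Chen

Kofi reports to Gunnar, and Gunnar reports to Chen. So Kofi's skip-level manager is Chen.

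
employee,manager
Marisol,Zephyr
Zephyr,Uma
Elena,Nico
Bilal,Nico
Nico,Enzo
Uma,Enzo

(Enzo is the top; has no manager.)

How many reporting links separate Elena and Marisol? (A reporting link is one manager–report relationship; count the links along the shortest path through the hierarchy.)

Elena is 2 levels below Enzo, and Marisol is 3 levels below Enzo (their lowest common manager). The shortest path runs up from Elena to Enzo and back down to Marisol: 2 + 3 = 5 links.

5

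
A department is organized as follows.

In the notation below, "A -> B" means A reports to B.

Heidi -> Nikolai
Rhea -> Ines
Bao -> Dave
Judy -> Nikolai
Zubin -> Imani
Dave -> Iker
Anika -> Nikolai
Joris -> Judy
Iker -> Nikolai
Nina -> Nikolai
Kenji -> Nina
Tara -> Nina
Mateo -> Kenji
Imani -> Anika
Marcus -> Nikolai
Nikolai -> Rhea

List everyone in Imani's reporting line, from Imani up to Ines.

Imani -> Anika -> Nikolai -> Rhea -> Ines

Imani reports to Anika. Anika reports to Nikolai. Nikolai reports to Rhea. Rhea reports to Ines. Ines is at the top.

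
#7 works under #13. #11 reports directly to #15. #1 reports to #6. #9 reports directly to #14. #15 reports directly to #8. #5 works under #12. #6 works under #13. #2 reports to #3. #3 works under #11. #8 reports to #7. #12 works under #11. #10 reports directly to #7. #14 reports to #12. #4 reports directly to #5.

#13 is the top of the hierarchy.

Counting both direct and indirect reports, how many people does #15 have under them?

8

#15 directly manages #11. Under #11: #12, #5, #4, #14, #9, #3, #2 (7). That's 8 in total.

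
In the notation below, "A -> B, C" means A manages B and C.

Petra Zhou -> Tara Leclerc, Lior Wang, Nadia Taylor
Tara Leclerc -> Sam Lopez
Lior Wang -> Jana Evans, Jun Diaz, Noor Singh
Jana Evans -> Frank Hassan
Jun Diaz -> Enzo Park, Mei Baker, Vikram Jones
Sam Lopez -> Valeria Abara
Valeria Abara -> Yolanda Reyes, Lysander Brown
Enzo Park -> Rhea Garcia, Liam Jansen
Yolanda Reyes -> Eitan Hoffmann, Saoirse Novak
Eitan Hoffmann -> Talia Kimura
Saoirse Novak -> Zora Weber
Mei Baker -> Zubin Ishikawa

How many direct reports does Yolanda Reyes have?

2

Yolanda Reyes directly manages Eitan Hoffmann, Saoirse Novak. That is 2 direct reports.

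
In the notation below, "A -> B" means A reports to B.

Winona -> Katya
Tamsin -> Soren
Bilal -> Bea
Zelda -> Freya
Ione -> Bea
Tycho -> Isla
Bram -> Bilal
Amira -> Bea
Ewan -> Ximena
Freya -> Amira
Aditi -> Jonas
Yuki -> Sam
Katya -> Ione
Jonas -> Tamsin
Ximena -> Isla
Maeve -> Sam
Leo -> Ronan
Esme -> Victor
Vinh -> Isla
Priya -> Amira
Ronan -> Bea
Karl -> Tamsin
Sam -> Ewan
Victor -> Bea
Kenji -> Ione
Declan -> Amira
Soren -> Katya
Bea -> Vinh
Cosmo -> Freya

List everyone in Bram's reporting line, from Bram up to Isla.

Bram reports to Bilal. Bilal reports to Bea. Bea reports to Vinh. Vinh reports to Isla. Isla is at the top.

Bram -> Bilal -> Bea -> Vinh -> Isla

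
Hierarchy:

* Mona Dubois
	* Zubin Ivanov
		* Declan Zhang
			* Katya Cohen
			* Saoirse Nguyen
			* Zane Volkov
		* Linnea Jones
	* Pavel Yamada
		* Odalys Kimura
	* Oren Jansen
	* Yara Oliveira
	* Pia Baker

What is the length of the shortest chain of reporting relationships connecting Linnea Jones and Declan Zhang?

2

Linnea Jones is 1 level below Zubin Ivanov, and Declan Zhang is 1 level below Zubin Ivanov (their lowest common manager). The shortest path runs up from Linnea Jones to Zubin Ivanov and back down to Declan Zhang: 1 + 1 = 2 links.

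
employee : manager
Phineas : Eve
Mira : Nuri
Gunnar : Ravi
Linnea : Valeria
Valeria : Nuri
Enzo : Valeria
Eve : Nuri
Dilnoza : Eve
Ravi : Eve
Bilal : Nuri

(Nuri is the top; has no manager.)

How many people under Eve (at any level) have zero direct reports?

The people in Eve's organization with no one reporting to them are Gunnar, Dilnoza, Phineas. That is 3.

3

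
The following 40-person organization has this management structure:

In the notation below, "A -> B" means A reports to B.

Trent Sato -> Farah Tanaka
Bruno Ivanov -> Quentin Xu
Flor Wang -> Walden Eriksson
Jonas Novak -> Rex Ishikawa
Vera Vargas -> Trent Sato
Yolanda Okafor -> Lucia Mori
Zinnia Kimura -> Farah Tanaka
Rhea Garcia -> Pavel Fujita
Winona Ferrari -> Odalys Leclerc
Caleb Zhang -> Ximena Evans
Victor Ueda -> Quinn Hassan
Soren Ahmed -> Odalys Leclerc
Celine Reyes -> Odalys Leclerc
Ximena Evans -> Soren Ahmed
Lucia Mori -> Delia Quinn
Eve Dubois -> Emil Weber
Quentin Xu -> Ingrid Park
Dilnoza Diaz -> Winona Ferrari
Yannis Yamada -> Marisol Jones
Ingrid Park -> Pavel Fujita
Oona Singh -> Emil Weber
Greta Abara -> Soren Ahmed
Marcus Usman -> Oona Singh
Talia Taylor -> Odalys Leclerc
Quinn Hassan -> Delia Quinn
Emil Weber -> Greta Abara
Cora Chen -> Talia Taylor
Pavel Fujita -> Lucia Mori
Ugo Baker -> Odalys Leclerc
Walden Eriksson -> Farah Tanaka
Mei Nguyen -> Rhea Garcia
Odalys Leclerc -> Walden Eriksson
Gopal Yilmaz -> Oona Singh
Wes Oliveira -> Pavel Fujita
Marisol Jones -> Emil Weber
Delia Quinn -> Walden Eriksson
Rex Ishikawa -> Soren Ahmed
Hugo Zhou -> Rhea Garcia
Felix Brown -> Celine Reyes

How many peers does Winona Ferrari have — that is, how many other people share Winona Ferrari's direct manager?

Winona Ferrari reports to Odalys Leclerc. Odalys Leclerc's other direct reports are Soren Ahmed, Talia Taylor, Celine Reyes, Ugo Baker — 4 peers.

4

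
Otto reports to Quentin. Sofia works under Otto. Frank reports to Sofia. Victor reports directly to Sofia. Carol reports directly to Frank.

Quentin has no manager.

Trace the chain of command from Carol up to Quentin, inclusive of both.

Carol -> Frank -> Sofia -> Otto -> Quentin

Carol reports to Frank. Frank reports to Sofia. Sofia reports to Otto. Otto reports to Quentin. Quentin is at the top.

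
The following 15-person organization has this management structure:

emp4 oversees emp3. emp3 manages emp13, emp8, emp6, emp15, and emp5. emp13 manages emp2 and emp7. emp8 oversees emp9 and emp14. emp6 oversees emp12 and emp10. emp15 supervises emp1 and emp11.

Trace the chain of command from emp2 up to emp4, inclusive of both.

emp2 reports to emp13. emp13 reports to emp3. emp3 reports to emp4. emp4 is at the top.

emp2 -> emp13 -> emp3 -> emp4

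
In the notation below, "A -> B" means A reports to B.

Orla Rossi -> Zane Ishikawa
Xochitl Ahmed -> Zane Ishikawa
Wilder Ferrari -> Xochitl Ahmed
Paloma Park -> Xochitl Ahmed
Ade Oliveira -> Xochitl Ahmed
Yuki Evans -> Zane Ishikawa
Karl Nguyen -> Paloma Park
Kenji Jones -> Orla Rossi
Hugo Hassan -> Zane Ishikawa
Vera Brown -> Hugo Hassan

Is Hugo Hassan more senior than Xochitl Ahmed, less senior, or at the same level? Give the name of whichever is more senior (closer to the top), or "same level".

same level

Both Hugo Hassan and Xochitl Ahmed are 1 level below Zane Ishikawa.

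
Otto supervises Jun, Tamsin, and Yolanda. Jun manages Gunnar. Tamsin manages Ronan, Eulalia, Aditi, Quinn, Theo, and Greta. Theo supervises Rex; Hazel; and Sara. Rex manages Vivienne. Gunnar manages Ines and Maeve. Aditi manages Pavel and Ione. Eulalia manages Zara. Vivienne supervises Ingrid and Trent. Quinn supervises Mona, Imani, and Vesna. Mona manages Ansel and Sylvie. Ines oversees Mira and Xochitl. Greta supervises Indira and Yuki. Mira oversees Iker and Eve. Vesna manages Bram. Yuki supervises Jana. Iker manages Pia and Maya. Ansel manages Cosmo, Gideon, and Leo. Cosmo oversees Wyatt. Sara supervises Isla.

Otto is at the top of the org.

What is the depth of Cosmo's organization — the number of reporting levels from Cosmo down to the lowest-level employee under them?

The longest chain under Cosmo runs Cosmo → Wyatt, which is 1 level below Cosmo.

1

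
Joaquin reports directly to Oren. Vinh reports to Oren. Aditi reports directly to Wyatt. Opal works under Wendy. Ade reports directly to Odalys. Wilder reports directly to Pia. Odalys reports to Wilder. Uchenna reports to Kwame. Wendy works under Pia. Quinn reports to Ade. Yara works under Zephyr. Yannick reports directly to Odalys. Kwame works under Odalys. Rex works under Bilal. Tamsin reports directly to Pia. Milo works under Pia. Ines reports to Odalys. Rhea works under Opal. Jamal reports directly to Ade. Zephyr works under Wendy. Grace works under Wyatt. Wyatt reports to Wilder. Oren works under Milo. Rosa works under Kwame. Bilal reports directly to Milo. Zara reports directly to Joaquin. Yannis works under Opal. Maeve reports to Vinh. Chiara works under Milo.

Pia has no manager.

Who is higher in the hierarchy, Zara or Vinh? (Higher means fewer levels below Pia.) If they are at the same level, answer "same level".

Zara is 4 levels below Pia; Vinh is 3. Vinh is higher.

Vinh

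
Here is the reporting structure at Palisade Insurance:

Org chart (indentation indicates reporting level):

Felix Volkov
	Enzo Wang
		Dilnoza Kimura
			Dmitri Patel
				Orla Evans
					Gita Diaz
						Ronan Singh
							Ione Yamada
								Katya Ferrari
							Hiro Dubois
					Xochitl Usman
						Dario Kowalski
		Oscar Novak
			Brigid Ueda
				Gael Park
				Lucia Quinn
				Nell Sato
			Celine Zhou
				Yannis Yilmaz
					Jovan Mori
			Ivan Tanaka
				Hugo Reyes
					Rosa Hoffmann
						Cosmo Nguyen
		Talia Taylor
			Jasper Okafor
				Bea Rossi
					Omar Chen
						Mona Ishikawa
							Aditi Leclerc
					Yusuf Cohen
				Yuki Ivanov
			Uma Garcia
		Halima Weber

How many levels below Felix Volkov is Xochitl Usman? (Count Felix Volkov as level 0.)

Chain from Xochitl Usman up to Felix Volkov: Xochitl Usman → Orla Evans → Dmitri Patel → Dilnoza Kimura → Enzo Wang → Felix Volkov. That is 5 steps up, so Xochitl Usman is 5 levels below Felix Volkov.

5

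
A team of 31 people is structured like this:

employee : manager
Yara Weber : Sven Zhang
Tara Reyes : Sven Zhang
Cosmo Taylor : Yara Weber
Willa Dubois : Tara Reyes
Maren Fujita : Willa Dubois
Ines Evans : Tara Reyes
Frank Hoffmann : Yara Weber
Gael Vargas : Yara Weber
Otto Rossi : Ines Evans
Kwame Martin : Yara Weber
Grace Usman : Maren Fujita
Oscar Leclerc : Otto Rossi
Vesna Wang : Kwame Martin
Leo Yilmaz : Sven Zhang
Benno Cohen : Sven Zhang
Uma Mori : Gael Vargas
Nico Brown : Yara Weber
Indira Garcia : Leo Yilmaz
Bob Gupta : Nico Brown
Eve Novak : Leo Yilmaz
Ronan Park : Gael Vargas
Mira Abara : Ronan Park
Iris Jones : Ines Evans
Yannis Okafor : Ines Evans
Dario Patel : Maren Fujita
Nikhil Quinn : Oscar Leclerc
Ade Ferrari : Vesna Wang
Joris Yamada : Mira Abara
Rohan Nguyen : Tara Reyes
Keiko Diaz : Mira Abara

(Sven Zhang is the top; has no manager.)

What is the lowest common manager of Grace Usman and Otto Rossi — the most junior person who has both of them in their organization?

Tara Reyes

Grace Usman's chain of managers is Maren Fujita, Willa Dubois, Tara Reyes, Sven Zhang. Otto Rossi's chain of managers is Ines Evans, Tara Reyes, Sven Zhang. The first manager that appears in both chains is Tara Reyes.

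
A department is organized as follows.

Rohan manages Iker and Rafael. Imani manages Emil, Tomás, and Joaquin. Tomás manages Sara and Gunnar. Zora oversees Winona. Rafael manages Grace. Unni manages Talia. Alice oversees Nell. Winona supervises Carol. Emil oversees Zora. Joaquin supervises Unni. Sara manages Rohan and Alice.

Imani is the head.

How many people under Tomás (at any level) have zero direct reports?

The people in Tomás's organization with no one reporting to them are Gunnar, Nell, Iker, Grace. That is 4.

4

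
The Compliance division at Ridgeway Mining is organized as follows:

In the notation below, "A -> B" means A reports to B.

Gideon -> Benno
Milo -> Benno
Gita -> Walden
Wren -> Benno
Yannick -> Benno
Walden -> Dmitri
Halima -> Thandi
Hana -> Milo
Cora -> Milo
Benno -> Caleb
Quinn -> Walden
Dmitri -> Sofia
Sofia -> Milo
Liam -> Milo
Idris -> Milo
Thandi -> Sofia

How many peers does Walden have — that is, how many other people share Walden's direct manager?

Walden reports to Dmitri, and Dmitri has no other direct reports. Walden has 0 peers.

0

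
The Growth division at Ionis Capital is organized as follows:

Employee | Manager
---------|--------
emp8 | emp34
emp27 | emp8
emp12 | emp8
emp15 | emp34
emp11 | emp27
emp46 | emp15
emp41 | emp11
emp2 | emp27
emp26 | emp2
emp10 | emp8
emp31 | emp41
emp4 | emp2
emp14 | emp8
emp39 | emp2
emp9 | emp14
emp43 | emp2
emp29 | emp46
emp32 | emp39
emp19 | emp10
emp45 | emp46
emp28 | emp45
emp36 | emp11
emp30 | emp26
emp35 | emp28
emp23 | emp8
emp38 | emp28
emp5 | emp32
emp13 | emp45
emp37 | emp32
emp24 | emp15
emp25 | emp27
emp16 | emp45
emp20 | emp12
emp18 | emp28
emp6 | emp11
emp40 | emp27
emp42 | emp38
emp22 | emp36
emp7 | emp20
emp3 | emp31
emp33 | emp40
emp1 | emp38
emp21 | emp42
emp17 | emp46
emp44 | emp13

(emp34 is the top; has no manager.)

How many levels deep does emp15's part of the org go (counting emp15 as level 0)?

The longest chain under emp15 runs emp15 → emp46 → emp45 → emp28 → emp38 → emp42 → emp21, which is 6 levels below emp15.

6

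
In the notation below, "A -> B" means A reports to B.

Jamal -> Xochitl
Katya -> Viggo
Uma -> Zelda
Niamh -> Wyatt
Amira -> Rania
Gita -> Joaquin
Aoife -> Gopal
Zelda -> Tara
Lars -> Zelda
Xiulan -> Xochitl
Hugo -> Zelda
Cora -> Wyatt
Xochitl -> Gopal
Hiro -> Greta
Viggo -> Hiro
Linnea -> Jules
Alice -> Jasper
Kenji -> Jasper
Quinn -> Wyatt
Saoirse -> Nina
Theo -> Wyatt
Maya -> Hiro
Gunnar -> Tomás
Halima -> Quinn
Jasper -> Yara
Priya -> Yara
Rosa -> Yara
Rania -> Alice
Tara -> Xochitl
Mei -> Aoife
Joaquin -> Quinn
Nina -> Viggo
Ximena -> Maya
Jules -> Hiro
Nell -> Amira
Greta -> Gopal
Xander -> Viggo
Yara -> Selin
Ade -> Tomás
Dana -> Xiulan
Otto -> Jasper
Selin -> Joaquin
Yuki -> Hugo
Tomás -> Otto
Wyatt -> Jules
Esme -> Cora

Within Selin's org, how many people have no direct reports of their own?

6

The people in Selin's organization with no one reporting to them are Rosa, Priya, Kenji, Gunnar, Ade, Nell. That is 6.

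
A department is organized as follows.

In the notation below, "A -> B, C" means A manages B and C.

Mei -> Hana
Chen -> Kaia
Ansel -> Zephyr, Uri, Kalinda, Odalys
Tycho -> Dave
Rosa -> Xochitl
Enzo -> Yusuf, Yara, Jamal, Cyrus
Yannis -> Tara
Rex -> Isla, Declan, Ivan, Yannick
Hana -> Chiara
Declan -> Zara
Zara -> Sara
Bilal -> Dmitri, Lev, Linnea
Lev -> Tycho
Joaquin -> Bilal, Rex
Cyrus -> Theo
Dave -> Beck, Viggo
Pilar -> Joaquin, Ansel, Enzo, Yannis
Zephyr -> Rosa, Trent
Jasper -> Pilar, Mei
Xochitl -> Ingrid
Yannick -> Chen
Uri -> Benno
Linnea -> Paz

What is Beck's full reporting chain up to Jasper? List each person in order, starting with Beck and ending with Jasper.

Beck reports to Dave. Dave reports to Tycho. Tycho reports to Lev. Lev reports to Bilal. Bilal reports to Joaquin. Joaquin reports to Pilar. Pilar reports to Jasper. Jasper is at the top.

Beck -> Dave -> Tycho -> Lev -> Bilal -> Joaquin -> Pilar -> Jasper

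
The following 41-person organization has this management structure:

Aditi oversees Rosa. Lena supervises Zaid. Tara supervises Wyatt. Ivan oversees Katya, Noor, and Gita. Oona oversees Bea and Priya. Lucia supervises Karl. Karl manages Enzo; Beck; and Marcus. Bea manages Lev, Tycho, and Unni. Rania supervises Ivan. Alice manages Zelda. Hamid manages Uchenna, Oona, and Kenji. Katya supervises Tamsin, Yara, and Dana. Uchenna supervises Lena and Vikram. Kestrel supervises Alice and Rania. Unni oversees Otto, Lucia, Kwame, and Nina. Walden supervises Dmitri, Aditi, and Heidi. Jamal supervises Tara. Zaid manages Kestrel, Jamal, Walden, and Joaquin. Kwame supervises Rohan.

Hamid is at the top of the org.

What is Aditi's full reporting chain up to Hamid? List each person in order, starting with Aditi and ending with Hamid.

Aditi -> Walden -> Zaid -> Lena -> Uchenna -> Hamid

Aditi reports to Walden. Walden reports to Zaid. Zaid reports to Lena. Lena reports to Uchenna. Uchenna reports to Hamid. Hamid is at the top.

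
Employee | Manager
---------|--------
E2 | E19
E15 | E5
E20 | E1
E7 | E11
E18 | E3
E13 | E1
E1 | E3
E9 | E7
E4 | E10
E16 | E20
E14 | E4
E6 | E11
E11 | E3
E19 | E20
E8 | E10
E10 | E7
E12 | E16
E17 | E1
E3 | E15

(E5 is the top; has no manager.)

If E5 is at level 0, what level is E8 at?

6

Chain from E8 up to E5: E8 → E10 → E7 → E11 → E3 → E15 → E5. That is 6 steps up, so E8 is 6 levels below E5.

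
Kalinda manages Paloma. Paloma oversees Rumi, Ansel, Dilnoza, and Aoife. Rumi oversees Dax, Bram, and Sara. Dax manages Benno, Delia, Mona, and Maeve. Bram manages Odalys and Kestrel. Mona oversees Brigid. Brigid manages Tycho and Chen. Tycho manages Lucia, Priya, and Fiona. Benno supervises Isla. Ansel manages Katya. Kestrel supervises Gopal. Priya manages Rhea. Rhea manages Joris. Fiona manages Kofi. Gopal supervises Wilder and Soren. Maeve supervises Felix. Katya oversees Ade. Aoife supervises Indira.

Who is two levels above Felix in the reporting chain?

Felix reports to Maeve, and Maeve reports to Dax. So Felix's skip-level manager is Dax.

Dax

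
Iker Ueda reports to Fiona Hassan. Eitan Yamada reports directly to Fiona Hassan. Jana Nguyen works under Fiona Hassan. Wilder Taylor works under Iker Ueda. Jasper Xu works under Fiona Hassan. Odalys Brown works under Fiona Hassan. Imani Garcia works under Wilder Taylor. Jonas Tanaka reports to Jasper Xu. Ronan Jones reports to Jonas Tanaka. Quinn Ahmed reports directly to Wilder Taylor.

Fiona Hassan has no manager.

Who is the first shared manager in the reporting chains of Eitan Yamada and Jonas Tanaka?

Eitan Yamada's chain of managers is Fiona Hassan. Jonas Tanaka's chain of managers is Jasper Xu, Fiona Hassan. The first manager that appears in both chains is Fiona Hassan.

Fiona Hassan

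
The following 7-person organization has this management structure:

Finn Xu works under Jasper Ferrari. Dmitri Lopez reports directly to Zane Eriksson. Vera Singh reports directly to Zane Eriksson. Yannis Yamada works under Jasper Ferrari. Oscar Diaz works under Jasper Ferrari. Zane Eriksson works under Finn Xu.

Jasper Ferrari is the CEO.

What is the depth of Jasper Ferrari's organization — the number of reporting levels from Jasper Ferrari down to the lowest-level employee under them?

3

The longest chain under Jasper Ferrari runs Jasper Ferrari → Finn Xu → Zane Eriksson → Dmitri Lopez, which is 3 levels below Jasper Ferrari.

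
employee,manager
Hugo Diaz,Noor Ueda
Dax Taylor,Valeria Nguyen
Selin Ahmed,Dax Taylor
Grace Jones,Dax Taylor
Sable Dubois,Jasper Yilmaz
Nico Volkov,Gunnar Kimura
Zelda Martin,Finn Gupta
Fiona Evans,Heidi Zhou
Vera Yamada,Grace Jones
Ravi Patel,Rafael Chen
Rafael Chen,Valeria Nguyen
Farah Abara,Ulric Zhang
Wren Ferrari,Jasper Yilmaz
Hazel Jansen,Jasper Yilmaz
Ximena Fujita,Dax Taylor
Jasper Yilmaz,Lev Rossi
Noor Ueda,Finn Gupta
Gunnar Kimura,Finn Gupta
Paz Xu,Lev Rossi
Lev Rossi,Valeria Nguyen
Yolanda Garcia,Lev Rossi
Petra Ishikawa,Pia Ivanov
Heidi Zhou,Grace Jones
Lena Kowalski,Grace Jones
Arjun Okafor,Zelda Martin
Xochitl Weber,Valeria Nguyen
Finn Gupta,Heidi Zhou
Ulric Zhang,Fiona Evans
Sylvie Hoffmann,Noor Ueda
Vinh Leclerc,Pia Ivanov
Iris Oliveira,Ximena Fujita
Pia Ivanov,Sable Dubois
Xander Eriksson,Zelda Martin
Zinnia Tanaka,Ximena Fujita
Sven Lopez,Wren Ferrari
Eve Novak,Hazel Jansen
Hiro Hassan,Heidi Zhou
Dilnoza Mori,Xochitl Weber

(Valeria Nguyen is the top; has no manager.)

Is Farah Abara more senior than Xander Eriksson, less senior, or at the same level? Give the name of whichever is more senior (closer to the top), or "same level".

Both Farah Abara and Xander Eriksson are 6 levels below Valeria Nguyen.

same level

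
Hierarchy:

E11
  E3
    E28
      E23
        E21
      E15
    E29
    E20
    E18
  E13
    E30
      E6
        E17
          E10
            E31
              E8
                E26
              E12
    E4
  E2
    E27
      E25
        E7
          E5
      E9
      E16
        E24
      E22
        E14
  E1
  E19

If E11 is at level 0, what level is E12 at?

7

Chain from E12 up to E11: E12 → E31 → E10 → E17 → E6 → E30 → E13 → E11. That is 7 steps up, so E12 is 7 levels below E11.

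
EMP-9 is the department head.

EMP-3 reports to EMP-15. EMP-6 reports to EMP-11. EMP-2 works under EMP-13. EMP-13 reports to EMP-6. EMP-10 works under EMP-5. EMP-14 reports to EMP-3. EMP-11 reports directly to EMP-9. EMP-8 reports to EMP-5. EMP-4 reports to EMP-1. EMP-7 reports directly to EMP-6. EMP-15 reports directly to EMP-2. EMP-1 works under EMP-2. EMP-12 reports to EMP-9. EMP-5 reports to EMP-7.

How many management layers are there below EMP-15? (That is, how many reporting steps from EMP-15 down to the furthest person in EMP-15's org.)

The longest chain under EMP-15 runs EMP-15 → EMP-3 → EMP-14, which is 2 levels below EMP-15.

2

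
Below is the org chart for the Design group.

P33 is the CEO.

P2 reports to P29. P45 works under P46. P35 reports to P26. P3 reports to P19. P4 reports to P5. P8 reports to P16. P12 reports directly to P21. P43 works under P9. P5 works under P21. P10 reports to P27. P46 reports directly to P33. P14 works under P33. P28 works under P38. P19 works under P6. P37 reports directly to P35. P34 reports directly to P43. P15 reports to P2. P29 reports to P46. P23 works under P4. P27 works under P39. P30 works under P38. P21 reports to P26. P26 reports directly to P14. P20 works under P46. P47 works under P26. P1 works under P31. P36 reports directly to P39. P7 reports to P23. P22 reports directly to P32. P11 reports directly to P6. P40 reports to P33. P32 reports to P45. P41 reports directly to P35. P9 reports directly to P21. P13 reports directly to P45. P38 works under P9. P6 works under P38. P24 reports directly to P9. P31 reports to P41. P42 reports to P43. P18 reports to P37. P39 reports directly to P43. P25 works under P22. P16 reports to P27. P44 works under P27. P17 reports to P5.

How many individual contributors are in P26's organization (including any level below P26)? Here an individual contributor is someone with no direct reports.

The people in P26's organization with no one reporting to them are P18, P1, P47, P12, P7, P17, P24, P34, P42, P36, P44, P8, P10, P28, P30, P11, P3. That is 17.

17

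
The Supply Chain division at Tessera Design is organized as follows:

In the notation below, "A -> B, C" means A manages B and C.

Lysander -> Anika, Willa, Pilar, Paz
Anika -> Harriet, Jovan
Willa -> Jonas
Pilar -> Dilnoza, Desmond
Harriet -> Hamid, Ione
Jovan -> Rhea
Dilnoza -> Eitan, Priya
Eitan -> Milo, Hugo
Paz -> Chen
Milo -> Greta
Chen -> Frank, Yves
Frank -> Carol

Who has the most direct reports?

Direct-report counts: Lysander has 4; Paz has 1; Chen has 2; Frank has 1; Pilar has 2; Dilnoza has 2; Eitan has 2; Milo has 1; Willa has 1; Anika has 2; Jovan has 1; Harriet has 2. The largest is 4, held by Lysander.

Lysander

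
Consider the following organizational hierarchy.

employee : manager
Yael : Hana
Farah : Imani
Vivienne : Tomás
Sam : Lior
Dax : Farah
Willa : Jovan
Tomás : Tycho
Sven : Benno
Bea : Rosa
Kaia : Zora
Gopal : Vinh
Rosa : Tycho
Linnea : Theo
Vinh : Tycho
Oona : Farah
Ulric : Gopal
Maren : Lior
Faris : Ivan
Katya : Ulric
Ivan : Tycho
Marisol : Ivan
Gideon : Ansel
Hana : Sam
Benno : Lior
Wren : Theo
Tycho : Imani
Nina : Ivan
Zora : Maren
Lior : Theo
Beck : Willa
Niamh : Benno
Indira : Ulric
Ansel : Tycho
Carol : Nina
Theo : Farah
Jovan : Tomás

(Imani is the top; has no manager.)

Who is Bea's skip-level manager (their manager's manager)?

Tycho

Bea reports to Rosa, and Rosa reports to Tycho. So Bea's skip-level manager is Tycho.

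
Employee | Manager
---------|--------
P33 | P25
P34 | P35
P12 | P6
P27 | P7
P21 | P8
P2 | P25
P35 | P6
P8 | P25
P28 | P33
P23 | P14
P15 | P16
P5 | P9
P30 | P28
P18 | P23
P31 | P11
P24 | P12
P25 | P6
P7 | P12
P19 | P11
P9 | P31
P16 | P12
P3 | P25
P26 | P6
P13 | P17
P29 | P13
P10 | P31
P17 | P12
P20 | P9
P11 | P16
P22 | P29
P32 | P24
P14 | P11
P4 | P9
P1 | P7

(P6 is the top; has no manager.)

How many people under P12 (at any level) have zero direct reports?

The people in P12's organization with no one reporting to them are P1, P27, P32, P22, P15, P19, P18, P4, P5, P20, P10. That is 11.

11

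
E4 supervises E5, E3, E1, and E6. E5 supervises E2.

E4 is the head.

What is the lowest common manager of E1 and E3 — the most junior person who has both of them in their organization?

E4

E1's chain of managers is E4. E3's chain of managers is E4. The first manager that appears in both chains is E4.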